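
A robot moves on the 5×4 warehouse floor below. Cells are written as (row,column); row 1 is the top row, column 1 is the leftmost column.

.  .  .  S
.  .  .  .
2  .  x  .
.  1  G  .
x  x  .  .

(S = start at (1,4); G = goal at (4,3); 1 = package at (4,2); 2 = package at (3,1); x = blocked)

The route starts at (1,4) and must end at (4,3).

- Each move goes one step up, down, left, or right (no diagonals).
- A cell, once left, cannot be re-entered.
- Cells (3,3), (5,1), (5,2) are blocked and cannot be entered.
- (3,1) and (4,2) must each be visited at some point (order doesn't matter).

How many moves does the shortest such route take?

8

Any route passes through (3,1) and (4,2) in some order between (1,4) and (4,3). Summing Manhattan distances along each leg and taking the cheapest ordering ((1,4) → (3,1) → (4,2) → (4,3)) gives a lower bound of 5 + 2 + 1 = 8 moves.
A route of 8 moves achieves this: (1,4) → (2,4) → (2,3) → (2,2) → (3,2) → (3,1) → (4,1) → (4,2) → (4,3).
Since 8 matches the lower bound, it is optimal.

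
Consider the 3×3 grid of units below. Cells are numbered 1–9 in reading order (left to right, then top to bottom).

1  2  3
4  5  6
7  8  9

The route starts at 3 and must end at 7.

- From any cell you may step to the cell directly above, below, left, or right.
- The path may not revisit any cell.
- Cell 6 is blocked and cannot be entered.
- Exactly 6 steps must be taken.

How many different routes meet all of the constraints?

Need simple routes of exactly 6 moves from 3 to 7 (Manhattan distance 4, so 1 moves are spent on a detour and 1 undoing it).
Enumerating: 3 2 1 4 5 8 7.
That gives 1 route.

1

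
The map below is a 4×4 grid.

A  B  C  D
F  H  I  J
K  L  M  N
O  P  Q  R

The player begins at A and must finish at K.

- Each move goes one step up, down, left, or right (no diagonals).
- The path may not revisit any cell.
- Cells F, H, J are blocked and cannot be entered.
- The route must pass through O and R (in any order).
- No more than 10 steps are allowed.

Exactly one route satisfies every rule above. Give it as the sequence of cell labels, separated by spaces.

The 10-move cap with required stops at O, R leaves no slack for detours.
Route from A: 2× right (reaching C), 2× down (reaching M), right to N, down to R, 3× left (reaching O), up to K — 10 moves in all.
Check: all required cells visited; 10 ≤ 10 moves.

A B C I M N R Q P O K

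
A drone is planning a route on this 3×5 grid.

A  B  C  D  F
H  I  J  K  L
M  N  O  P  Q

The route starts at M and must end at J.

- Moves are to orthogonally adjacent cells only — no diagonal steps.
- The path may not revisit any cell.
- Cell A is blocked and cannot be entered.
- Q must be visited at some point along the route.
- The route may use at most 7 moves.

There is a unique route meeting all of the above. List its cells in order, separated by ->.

M -> N -> O -> P -> Q -> L -> K -> J

The 7-move cap with required stops at Q leaves no slack for detours.
Route from M: right 4 to Q, up 1 to L, left 2 to J — 7 moves in all.
Check: all required cells visited; 7 ≤ 7 moves.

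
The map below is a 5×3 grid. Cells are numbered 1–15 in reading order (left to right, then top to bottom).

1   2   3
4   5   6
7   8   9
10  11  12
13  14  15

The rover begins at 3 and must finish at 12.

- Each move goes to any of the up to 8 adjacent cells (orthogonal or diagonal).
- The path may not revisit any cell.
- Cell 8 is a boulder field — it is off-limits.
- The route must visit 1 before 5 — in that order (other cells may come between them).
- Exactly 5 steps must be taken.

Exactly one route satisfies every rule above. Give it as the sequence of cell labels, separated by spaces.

3 2 1 5 9 12

The waypoints must appear in the order 1, 5, with no cell reused.
Route from 3: left 2 to 1, down-right 2 to 9, down 1 to 12 — 5 moves in all.
Check: order respected (1 at step 2, 5 at step 3); 5 moves as required.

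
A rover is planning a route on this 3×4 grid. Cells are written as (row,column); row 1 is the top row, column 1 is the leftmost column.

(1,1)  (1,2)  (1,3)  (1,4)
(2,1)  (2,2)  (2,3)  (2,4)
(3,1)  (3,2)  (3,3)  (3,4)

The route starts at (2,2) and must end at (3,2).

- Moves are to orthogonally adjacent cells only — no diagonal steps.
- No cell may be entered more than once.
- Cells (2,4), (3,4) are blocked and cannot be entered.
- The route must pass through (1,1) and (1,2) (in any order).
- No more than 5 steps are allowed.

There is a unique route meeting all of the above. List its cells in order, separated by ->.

(2,2) -> (1,2) -> (1,1) -> (2,1) -> (3,1) -> (3,2)

The budget equals the shortest possible length, so every move has to be on a shortest route through the required cells.
Route from (2,2): up to (1,2), left to (1,1), 2× down (reaching (3,1)), right to (3,2) — 5 moves in all.
Check: all required cells visited; 5 ≤ 5 moves.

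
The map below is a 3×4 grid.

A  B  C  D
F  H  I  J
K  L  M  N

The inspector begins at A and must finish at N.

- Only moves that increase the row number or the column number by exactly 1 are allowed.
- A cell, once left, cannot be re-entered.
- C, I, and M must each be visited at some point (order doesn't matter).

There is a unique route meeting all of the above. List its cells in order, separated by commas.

Moves only go right or down, so the column and row indices never decrease.
Route from A: right 2 to C, down 2 to M, right 1 to N — 5 moves in all.
Check: all required cells visited.

A, B, C, I, M, N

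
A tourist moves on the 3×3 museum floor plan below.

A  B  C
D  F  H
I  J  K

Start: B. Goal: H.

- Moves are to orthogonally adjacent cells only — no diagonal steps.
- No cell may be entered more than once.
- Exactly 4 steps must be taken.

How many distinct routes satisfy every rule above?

2

Need simple routes of exactly 4 moves from B to H (Manhattan distance 2, so 1 moves are spent on a detour and 1 undoing it).
Enumerating: B F J K H | B A D F H.
That gives 2 routes.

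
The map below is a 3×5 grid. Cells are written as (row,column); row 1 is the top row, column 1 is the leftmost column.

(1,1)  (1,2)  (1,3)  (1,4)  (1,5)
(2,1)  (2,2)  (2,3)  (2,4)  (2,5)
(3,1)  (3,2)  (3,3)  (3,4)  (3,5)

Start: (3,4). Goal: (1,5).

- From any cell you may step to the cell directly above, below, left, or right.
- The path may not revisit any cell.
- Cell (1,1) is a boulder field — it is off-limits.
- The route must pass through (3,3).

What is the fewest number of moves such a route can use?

Any route passes through (3,3) somewhere between (3,4) and (1,5). Summing Manhattan distances along the two legs ((3,4) → (3,3) → (1,5)) gives a lower bound of 1 + 4 = 5 moves.
A route of 5 moves achieves this: (3,4) → (3,3) → (2,3) → (1,3) → (1,4) → (1,5).
Since 5 matches the lower bound, it is optimal.

5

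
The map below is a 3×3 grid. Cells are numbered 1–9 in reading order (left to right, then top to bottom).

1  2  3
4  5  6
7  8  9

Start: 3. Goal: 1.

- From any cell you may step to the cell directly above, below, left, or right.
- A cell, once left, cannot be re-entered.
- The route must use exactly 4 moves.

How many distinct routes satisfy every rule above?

Need simple routes of exactly 4 moves from 3 to 1 (Manhattan distance 2, so 1 moves are spent on a detour and 1 undoing it).
Enumerating: 3 6 5 2 1 | 3 6 5 4 1 | 3 2 5 4 1.
That gives 3 routes.

3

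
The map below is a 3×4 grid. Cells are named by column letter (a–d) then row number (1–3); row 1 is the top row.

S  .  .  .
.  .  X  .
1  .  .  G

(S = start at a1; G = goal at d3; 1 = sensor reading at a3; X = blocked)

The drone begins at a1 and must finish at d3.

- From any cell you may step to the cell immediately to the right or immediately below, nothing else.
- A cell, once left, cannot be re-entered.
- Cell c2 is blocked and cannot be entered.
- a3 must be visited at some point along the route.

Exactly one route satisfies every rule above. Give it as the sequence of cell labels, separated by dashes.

Moves only go right or down, so the column and row indices never decrease.
Route from a1: down 2 to a3, right 3 to d3 — 5 moves in all.
Check: all required cells visited.

a1 - a2 - a3 - b3 - c3 - d3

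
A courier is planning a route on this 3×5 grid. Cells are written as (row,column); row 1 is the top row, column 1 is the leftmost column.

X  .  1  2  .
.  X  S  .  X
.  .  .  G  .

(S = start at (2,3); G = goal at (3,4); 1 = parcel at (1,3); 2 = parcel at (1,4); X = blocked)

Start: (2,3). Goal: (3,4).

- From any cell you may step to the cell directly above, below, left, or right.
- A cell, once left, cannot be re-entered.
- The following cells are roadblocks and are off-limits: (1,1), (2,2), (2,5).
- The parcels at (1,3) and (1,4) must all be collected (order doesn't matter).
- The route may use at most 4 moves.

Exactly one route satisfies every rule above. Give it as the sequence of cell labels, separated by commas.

(2,3), (1,3), (1,4), (2,4), (3,4)

The 4-move cap with required stops at (1,3), (1,4) leaves no slack for detours.
Route from (2,3): up 1 to (1,3), right 1 to (1,4), down 2 to (3,4) — 4 moves in all.
Check: all required cells visited; 4 ≤ 4 moves.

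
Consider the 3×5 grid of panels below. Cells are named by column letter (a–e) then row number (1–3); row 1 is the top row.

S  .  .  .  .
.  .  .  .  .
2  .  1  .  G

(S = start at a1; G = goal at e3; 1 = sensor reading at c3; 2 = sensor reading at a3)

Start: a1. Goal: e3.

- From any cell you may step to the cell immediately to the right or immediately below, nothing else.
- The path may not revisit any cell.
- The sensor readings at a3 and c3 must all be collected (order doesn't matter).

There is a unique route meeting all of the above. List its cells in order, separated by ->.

Moves only go right or down, so the column and row indices never decrease.
Route from a1: down 2 to a3, right 4 to e3 — 6 moves in all.
Check: all required cells visited.

a1 -> a2 -> a3 -> b3 -> c3 -> d3 -> e3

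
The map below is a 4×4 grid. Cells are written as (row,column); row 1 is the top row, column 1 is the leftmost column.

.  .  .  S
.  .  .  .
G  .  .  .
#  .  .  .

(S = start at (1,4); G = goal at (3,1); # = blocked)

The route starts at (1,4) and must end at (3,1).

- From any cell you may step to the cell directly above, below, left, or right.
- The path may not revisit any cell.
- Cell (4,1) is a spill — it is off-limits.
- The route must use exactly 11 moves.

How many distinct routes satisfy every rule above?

24

Need simple routes of exactly 11 moves from (1,4) to (3,1) (Manhattan distance 5, so 3 moves are spent on a detour and 3 undoing it).
Branch systematically from the start, pruning whenever the remaining move budget drops below the Manhattan distance to (3,1) or differs from it in parity. Grouping the completions by first move — via (2,4): 12; via (1,3): 12 — and summing: 12 + 12 = 24.
That gives 24 routes.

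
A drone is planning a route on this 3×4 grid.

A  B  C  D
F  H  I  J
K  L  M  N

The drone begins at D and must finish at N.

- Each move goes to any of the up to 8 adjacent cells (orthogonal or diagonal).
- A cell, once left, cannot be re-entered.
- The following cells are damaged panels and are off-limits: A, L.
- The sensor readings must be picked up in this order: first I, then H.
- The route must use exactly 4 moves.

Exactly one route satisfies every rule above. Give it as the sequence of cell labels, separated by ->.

D -> I -> H -> M -> N

The waypoints must appear in the order I, H, with no cell reused.
Route from D: down-left 1 to I, left 1 to H, down-right 1 to M, right 1 to N — 4 moves in all.
Check: order respected (I at step 1, H at step 2); 4 moves as required.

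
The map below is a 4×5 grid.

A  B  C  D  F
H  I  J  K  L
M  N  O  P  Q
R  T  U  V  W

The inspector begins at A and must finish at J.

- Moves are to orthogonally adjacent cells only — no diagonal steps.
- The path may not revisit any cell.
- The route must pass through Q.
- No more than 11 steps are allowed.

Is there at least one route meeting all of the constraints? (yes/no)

One route that works: A → H → M → N → O → P → Q → L → K → J.

yes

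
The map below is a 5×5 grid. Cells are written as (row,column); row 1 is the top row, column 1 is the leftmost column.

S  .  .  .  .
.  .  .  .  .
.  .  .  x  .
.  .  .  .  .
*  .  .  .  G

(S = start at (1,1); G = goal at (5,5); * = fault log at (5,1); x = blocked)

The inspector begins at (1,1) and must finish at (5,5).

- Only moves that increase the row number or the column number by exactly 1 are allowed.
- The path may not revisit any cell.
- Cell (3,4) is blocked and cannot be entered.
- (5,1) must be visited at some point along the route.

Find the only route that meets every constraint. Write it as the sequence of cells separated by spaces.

(1,1) (2,1) (3,1) (4,1) (5,1) (5,2) (5,3) (5,4) (5,5)

Moves only go right or down, so the column and row indices never decrease.
Route from (1,1): down 4 to (5,1), right 4 to (5,5) — 8 moves in all.
Check: all required cells visited.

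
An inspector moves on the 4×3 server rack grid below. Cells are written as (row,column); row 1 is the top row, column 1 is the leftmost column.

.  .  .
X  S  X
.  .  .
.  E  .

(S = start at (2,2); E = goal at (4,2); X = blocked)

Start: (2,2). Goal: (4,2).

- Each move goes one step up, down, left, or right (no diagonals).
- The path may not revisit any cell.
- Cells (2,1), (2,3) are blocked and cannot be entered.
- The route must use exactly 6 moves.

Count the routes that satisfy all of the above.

Need simple routes of exactly 6 moves from (2,2) to (4,2) (Manhattan distance 2, so 2 moves are spent on a detour and 2 undoing it).
No route satisfies every constraint, so the count is 0.

0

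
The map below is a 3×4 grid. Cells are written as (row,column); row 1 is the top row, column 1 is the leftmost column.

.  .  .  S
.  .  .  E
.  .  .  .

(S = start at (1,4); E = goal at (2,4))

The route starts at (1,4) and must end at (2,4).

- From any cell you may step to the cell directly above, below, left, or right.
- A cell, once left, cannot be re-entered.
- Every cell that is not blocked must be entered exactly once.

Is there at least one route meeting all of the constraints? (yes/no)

One route that works: (1,4) → (1,3) → (2,3) → (2,2) → (1,2) → (1,1) → (2,1) → (3,1) → (3,2) → (3,3) → (3,4) → (2,4).

yes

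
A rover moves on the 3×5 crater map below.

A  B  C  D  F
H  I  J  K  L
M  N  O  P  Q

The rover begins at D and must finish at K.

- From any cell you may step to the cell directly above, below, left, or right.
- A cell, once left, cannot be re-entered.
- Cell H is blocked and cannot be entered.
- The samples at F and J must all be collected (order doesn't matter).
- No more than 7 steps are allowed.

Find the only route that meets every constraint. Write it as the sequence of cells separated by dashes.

D - F - L - Q - P - O - J - K

The budget equals the shortest possible length, so every move has to be on a shortest route through the required cells.
Route from D: right 1 to F, down 2 to Q, left 2 to O, up 1 to J, right 1 to K — 7 moves in all.
Check: all required cells visited; 7 ≤ 7 moves.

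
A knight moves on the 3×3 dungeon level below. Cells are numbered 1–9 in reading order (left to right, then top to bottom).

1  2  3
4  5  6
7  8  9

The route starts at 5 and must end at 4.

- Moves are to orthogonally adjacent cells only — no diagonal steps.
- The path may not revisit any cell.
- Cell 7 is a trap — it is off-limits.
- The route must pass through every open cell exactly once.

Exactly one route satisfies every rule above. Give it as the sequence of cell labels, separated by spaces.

5 8 9 6 3 2 1 4

Need to visit all 8 open cells exactly once, starting at 5 and ending at 4.
Cell 9 has only two open neighbours (6 and 8), so the path must pass straight through it: one of those is the cell it's entered from and the other is where it exits.
Route from 5: down 1 to 8, right 1 to 9, up 2 to 3, left 2 to 1, down 1 to 4 — 7 moves in all.
Check: all 8 open cells covered.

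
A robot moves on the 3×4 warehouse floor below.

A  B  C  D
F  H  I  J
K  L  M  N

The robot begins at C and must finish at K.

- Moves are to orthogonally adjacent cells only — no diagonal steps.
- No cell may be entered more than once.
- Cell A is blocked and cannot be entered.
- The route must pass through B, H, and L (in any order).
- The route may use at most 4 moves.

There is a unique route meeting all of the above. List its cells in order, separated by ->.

C -> B -> H -> L -> K

The budget equals the shortest possible length, so every move has to be on a shortest route through the required cells.
Route from C: left 1 to B, down 2 to L, left 1 to K — 4 moves in all.
Check: all required cells visited; 4 ≤ 4 moves.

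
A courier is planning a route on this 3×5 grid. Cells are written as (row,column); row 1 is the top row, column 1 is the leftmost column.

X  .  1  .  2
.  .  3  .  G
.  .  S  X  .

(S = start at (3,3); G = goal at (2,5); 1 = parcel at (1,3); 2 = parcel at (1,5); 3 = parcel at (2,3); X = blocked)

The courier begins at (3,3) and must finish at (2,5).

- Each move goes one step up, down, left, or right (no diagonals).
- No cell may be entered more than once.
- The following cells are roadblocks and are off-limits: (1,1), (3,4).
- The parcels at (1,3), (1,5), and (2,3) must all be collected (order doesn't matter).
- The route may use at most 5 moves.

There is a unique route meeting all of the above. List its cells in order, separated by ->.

The 5-move cap with required stops at (1,3), (1,5), (2,3) leaves no slack for detours.
Route from (3,3): up 2 to (1,3), right 2 to (1,5), down 1 to (2,5) — 5 moves in all.
Check: all required cells visited; 5 ≤ 5 moves.

(3,3) -> (2,3) -> (1,3) -> (1,4) -> (1,5) -> (2,5)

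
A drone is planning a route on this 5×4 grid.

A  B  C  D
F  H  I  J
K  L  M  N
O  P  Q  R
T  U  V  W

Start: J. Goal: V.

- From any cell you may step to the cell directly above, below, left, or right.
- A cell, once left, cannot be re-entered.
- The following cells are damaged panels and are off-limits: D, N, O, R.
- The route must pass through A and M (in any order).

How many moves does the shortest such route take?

Any route passes through A and M in some order between J and V. Summing Manhattan distances along each leg and taking the cheapest ordering (J → A → M → V) gives a lower bound of 4 + 4 + 2 = 10 moves.
A route of 10 moves achieves this: J → I → C → B → A → F → K → L → M → Q → V.
Since 10 matches the lower bound, it is optimal.

10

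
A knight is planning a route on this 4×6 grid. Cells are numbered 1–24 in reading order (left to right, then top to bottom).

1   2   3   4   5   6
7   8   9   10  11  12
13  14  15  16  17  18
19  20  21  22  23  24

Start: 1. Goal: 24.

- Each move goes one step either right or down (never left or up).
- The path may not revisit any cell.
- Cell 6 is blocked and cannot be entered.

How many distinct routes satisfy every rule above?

55

A right/down-only route from 1 to 24 makes exactly 3 down-moves and 5 right-moves in some order.
With no other constraints that would be C(8,3) = 56 routes.
Subtract routes through each blocked cell (inclusion–exclusion for overlaps): − through 6: 1 → 55.
That gives 55 routes.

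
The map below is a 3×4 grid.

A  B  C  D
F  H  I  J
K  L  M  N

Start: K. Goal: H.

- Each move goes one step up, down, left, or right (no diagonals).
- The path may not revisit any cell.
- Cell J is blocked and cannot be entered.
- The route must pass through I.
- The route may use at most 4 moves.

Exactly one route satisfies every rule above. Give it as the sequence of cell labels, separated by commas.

Any route must reach I and still end at H within 4 moves, so the order of the required stops is forced.
Route from K: right 2 to M, up 1 to I, left 1 to H — 4 moves in all.
Check: all required cells visited; 4 ≤ 4 moves.

K, L, M, I, H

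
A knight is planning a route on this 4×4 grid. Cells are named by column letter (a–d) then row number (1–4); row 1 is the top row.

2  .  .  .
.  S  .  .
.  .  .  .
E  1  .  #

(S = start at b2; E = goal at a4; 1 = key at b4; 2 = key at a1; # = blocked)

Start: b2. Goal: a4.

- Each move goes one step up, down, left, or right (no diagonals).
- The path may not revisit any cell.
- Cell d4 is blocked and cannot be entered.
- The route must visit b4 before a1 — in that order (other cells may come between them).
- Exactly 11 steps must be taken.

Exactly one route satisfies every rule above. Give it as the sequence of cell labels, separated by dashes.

b2 - b3 - b4 - c4 - c3 - c2 - c1 - b1 - a1 - a2 - a3 - a4

The waypoints must appear in the order b4, a1, with no cell reused.
Route from b2: 2× down (reaching b4), right to c4, 3× up (reaching c1), 2× left (reaching a1), 3× down (reaching a4) — 11 moves in all.
Check: order respected (1 at step 2, 2 at step 8); 11 moves as required.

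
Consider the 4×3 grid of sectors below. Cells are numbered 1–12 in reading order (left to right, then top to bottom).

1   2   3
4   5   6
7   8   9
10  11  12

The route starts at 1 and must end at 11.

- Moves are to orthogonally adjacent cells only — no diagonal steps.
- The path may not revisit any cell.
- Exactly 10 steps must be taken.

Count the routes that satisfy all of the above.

4

Need simple routes of exactly 10 moves from 1 to 11 (Manhattan distance 4, so 3 moves are spent on a detour and 3 undoing it).
Enumerating: 1 4 7 8 5 2 3 6 9 12 11 | 1 4 5 2 3 6 9 8 7 10 11 | 1 2 3 6 9 8 5 4 7 10 11 | 1 2 3 6 5 4 7 8 9 12 11.
That gives 4 routes.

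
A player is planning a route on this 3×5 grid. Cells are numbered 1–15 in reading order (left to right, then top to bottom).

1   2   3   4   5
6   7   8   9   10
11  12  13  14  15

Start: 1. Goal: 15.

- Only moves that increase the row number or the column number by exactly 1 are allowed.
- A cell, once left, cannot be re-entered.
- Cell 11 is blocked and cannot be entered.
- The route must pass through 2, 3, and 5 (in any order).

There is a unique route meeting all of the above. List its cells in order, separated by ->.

1 -> 2 -> 3 -> 4 -> 5 -> 10 -> 15

Moves only go right or down, so the column and row indices never decrease.
Route from 1: 4× right (reaching 5), 2× down (reaching 15) — 6 moves in all.
Check: all required cells visited.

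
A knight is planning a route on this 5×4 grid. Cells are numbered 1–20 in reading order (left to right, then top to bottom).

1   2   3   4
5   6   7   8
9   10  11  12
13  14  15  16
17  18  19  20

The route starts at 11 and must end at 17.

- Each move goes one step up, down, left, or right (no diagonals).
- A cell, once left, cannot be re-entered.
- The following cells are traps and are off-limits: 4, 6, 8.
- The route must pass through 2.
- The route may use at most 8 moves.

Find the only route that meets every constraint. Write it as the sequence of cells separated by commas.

Any route must reach 2 and still end at 17 within 8 moves, so the order of the required stops is forced.
Route from 11: up 2 to 3, left 2 to 1, down 4 to 17 — 8 moves in all.
Check: all required cells visited; 8 ≤ 8 moves.

11, 7, 3, 2, 1, 5, 9, 13, 17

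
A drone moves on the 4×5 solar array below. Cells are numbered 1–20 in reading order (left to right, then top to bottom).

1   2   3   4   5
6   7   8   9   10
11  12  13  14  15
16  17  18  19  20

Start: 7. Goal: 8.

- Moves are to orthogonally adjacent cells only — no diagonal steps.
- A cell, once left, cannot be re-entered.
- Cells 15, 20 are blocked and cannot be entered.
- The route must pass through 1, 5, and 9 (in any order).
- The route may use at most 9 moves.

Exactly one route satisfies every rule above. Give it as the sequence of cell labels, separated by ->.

The budget equals the shortest possible length, so every move has to be on a shortest route through the required cells.
Route from 7: left 1 to 6, up 1 to 1, right 4 to 5, down 1 to 10, left 2 to 8 — 9 moves in all.
Check: all required cells visited; 9 ≤ 9 moves.

7 -> 6 -> 1 -> 2 -> 3 -> 4 -> 5 -> 10 -> 9 -> 8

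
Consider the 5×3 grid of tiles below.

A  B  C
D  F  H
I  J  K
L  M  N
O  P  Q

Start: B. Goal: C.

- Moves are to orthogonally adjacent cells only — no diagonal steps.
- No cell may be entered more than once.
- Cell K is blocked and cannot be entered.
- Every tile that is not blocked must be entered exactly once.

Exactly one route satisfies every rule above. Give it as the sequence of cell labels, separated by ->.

B -> A -> D -> I -> L -> O -> P -> Q -> N -> M -> J -> F -> H -> C

Need to visit all 14 open cells exactly once, starting at B and ending at C.
Cell Q has only two open neighbours (N and P), so the path must pass straight through it: one of those is the cell it's entered from and the other is where it exits.
Route from B: left 1 to A, down 4 to O, right 2 to Q, up 1 to N, left 1 to M, up 2 to F, right 1 to H, up 1 to C — 13 moves in all.
Check: all 14 open cells covered.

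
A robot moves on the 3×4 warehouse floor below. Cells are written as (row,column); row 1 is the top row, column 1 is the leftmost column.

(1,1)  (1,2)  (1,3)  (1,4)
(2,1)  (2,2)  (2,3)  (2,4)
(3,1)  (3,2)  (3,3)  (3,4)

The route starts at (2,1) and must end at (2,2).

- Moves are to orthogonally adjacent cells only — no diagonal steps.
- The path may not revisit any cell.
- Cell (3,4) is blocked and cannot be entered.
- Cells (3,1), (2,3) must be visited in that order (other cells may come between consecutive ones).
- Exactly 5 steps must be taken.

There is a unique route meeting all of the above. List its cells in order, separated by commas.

The waypoints must appear in the order (3,1), (2,3), with no cell reused.
Route from (2,1): down 1 to (3,1), right 2 to (3,3), up 1 to (2,3), left 1 to (2,2) — 5 moves in all.
Check: order respected ((3,1) at step 1, (2,3) at step 4); 5 moves as required.

(2,1), (3,1), (3,2), (3,3), (2,3), (2,2)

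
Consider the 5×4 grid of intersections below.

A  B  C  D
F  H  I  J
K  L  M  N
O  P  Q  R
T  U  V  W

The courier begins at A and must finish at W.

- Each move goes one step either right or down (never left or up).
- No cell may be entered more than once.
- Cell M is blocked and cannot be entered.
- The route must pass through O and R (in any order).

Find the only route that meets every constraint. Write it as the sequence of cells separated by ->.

Moves only go right or down, so the column and row indices never decrease.
Route from A: down 3 to O, right 3 to R, down 1 to W — 7 moves in all.
Check: all required cells visited.

A -> F -> K -> O -> P -> Q -> R -> W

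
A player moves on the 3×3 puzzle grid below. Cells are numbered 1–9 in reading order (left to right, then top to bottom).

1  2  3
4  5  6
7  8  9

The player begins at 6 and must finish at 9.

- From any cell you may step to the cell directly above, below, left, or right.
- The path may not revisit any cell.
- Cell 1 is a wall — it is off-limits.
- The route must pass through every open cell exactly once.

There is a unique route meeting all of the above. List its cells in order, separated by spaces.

Need to visit all 8 open cells exactly once, starting at 6 and ending at 9.
Cell 3 has only two open neighbours (6 and 2), so the path must pass straight through it: one of those is the cell it's entered from and the other is where it exits.
Route from 6: up to 3, left to 2, down to 5, left to 4, down to 7, 2× right (reaching 9) — 7 moves in all.
Check: all 8 open cells covered.

6 3 2 5 4 7 8 9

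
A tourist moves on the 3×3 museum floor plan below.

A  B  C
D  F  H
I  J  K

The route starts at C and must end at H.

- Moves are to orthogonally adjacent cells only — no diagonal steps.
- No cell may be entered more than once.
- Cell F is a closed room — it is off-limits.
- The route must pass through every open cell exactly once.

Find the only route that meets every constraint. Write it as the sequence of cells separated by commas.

C, B, A, D, I, J, K, H

Need to visit all 8 open cells exactly once, starting at C and ending at H.
Cell D has only two open neighbours (A and I), so the path must pass straight through it: one of those is the cell it's entered from and the other is where it exits.
Route from C: 2× left (reaching A), 2× down (reaching I), 2× right (reaching K), up to H — 7 moves in all.
Check: all 8 open cells covered.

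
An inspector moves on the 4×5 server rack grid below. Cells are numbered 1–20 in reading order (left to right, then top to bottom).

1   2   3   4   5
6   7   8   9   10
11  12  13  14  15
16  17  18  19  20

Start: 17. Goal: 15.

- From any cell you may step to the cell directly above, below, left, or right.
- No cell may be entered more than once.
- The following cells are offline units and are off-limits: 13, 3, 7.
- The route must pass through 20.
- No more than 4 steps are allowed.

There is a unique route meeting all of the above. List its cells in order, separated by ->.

The budget equals the shortest possible length, so every move has to be on a shortest route through the required cells.
Route from 17: right 3 to 20, up 1 to 15 — 4 moves in all.
Check: all required cells visited; 4 ≤ 4 moves.

17 -> 18 -> 19 -> 20 -> 15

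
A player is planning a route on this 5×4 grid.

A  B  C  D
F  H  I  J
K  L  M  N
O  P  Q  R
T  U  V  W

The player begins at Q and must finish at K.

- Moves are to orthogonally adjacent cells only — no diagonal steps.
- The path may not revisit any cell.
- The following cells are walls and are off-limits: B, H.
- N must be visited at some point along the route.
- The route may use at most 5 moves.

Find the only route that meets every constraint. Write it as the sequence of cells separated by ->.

Q -> R -> N -> M -> L -> K

The budget equals the shortest possible length, so every move has to be on a shortest route through the required cells.
Route from Q: right to R, up to N, 3× left (reaching K) — 5 moves in all.
Check: all required cells visited; 5 ≤ 5 moves.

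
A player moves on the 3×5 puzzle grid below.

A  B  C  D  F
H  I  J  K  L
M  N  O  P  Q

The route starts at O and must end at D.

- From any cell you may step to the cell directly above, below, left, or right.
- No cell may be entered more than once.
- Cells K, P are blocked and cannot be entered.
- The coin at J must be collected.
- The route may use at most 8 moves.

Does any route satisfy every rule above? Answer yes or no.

One route that works: O → J → C → D.

yes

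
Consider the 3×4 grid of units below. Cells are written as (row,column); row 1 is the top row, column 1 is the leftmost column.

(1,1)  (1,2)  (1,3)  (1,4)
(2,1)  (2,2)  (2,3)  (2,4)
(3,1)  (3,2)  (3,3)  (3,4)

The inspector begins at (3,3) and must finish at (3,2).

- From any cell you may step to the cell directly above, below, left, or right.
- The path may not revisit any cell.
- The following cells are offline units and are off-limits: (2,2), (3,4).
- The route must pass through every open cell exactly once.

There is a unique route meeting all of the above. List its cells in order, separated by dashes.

(3,3) - (2,3) - (2,4) - (1,4) - (1,3) - (1,2) - (1,1) - (2,1) - (3,1) - (3,2)

Need to visit all 10 open cells exactly once, starting at (3,3) and ending at (3,2).
Route from (3,3): up to (2,3), right to (2,4), up to (1,4), 3× left (reaching (1,1)), 2× down (reaching (3,1)), right to (3,2) — 9 moves in all.
Check: all 10 open cells covered.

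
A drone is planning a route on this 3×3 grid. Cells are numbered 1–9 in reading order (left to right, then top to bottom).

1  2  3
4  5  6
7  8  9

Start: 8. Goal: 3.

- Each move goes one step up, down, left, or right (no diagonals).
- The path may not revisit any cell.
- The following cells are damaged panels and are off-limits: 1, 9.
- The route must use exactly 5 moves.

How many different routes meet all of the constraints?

Need simple routes of exactly 5 moves from 8 to 3 (Manhattan distance 3, so 1 moves are spent on a detour and 1 undoing it).
Enumerating: 8 7 4 5 2 3 | 8 7 4 5 6 3.
That gives 2 routes.

2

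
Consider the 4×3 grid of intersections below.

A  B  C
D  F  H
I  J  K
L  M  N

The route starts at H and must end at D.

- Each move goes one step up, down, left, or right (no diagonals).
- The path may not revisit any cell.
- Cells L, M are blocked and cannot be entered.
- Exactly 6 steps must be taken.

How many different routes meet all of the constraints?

2

Need simple routes of exactly 6 moves from H to D (Manhattan distance 2, so 2 moves are spent on a detour and 2 undoing it).
Enumerating: H C B F J I D | H K J F B A D.
That gives 2 routes.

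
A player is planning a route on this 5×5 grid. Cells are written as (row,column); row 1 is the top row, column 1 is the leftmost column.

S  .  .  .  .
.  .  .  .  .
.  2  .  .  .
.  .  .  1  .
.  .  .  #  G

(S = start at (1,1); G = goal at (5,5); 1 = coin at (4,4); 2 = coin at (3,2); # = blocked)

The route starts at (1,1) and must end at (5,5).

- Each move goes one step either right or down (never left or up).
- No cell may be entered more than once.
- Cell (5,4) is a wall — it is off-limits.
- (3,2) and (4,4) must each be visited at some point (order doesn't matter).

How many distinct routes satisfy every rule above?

9

A right/down-only route from (1,1) to (5,5) makes exactly 4 down-moves and 4 right-moves in some order.
With no other constraints that would be C(8,4) = 70 routes.
A monotone route can only reach the required cells in the order (3,2), (4,4), so split there and multiply the segment counts (each segment already excludes blocked cells): (1,1)→(3,2): 3; (3,2)→(4,4): 3; (4,4)→(5,5): 1; product = 9.
That gives 9 routes.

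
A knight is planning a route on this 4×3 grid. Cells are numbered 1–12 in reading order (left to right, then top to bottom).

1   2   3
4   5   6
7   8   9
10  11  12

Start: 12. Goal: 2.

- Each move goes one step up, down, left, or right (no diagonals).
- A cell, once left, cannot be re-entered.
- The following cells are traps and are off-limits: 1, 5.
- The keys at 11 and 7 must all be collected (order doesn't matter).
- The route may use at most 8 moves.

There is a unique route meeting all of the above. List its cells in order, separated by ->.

12 -> 11 -> 10 -> 7 -> 8 -> 9 -> 6 -> 3 -> 2

The budget equals the shortest possible length, so every move has to be on a shortest route through the required cells.
Route from 12: 2× left (reaching 10), up to 7, 2× right (reaching 9), 2× up (reaching 3), left to 2 — 8 moves in all.
Check: all required cells visited; 8 ≤ 8 moves.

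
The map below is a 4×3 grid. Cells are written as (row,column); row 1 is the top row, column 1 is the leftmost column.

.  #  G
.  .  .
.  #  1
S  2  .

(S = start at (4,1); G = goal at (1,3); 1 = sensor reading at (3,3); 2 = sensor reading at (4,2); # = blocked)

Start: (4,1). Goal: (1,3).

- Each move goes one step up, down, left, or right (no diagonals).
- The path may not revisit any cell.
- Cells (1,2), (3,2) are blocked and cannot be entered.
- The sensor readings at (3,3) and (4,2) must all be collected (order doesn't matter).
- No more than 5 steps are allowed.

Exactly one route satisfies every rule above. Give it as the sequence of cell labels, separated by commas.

(4,1), (4,2), (4,3), (3,3), (2,3), (1,3)

Any route must reach (3,3) and (4,2) and still end at (1,3) within 5 moves, so the order of the required stops is forced.
Route from (4,1): 2× right (reaching (4,3)), 3× up (reaching (1,3)) — 5 moves in all.
Check: all required cells visited; 5 ≤ 5 moves.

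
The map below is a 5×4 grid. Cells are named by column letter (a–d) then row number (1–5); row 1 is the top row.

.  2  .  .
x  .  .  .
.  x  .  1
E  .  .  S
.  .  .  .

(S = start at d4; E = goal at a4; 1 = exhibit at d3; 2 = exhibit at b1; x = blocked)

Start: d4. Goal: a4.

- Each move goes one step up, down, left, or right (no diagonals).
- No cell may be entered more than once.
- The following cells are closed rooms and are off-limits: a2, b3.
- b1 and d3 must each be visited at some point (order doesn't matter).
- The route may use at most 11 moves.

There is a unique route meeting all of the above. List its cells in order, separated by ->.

The budget equals the shortest possible length, so every move has to be on a shortest route through the required cells.
Route from d4: up 3 to d1, left 2 to b1, down 1 to b2, right 1 to c2, down 2 to c4, left 2 to a4 — 11 moves in all.
Check: all required cells visited; 11 ≤ 11 moves.

d4 -> d3 -> d2 -> d1 -> c1 -> b1 -> b2 -> c2 -> c3 -> c4 -> b4 -> a4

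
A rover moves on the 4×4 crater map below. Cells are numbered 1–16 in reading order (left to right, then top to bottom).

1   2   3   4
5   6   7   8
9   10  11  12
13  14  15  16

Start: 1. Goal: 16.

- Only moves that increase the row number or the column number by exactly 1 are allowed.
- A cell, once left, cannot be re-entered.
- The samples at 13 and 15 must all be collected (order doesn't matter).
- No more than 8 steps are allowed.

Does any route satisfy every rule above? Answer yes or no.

yes

One route that works: 1 → 5 → 9 → 13 → 14 → 15 → 16.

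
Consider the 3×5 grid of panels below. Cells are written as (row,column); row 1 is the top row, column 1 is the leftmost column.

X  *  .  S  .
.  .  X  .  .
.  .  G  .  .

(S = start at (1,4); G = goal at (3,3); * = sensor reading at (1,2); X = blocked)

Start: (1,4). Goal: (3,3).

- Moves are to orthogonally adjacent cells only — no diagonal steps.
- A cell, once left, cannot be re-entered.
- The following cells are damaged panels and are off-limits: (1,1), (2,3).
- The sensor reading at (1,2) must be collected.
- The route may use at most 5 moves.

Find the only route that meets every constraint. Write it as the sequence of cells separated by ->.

The budget equals the shortest possible length, so every move has to be on a shortest route through the required cells.
Route from (1,4): 2× left (reaching (1,2)), 2× down (reaching (3,2)), right to (3,3) — 5 moves in all.
Check: all required cells visited; 5 ≤ 5 moves.

(1,4) -> (1,3) -> (1,2) -> (2,2) -> (3,2) -> (3,3)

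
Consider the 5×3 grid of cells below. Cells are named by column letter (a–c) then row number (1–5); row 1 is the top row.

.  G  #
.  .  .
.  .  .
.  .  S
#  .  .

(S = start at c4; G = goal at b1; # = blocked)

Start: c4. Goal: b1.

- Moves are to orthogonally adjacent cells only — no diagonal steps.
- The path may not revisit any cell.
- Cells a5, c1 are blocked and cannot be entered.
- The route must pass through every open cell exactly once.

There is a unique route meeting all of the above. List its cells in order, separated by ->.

c4 -> c5 -> b5 -> b4 -> a4 -> a3 -> b3 -> c3 -> c2 -> b2 -> a2 -> a1 -> b1

Need to visit all 13 open cells exactly once, starting at c4 and ending at b1.
Route from c4: down to c5, left to b5, up to b4, left to a4, up to a3, 2× right (reaching c3), up to c2, 2× left (reaching a2), up to a1, right to b1 — 12 moves in all.
Check: all 13 open cells covered.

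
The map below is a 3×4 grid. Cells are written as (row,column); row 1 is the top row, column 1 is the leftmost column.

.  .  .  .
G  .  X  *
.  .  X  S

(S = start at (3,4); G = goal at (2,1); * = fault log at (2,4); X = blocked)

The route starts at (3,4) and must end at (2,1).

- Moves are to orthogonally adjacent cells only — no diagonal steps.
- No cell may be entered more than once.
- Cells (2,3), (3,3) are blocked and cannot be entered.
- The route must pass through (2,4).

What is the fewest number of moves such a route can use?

6

Any route passes through (2,4) somewhere between (3,4) and (2,1). Summing Manhattan distances along the two legs ((3,4) → (2,4) → (2,1)) gives a lower bound of 1 + 3 = 4 moves.
That bound ignores the blocked cells. Measuring each leg by the fewest moves that actually steer around them ((3,4)→(2,4): 1; (2,4)→(2,1): 5) raises the lower bound to 6.
A route of 6 moves exists: (3,4) → (2,4) → (1,4) → (1,3) → (1,2) → (2,2) → (2,1).
Since 6 matches that lower bound, it is optimal.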